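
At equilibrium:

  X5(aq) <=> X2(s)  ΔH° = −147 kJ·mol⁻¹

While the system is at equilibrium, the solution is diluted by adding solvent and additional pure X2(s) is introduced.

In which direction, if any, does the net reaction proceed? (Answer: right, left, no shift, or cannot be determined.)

Dilution lowers every aqueous concentration by the same factor. Δn_aq = 0 − 1 = -1, so the system shifts toward the side with more dissolved moles — to the left.
X2 is a pure solid; its activity is 1 regardless of amount, so Q is unaffected — no shift from this change.
Only the nonzero effect(s) matter; the net shift is to the left.

left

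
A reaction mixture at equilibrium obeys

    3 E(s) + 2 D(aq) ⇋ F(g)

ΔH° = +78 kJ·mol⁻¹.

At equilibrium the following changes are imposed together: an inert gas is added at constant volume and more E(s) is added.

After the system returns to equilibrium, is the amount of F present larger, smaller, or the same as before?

unchanged

At constant volume, adding an inert gas leaves every reacting species' partial pressure unchanged, so Q is unchanged — no shift from this change.
E is a pure solid; its activity is 1 regardless of amount, so Q is unaffected — no shift from this change.
No net shift occurs, so the amount of F is unchanged.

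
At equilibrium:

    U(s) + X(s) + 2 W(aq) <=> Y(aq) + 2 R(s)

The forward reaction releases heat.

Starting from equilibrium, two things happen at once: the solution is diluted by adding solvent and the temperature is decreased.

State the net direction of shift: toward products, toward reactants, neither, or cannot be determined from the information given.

cannot be determined

Dilution lowers every aqueous concentration by the same factor. Δn_aq = 1 − 2 = -1, so the system shifts toward the side with more dissolved moles — to the left.
The forward reaction is exothermic. Lowering T favours the exothermic direction — shift to the right.
The individual effects push in opposite directions; without quantitative information the net direction cannot be determined.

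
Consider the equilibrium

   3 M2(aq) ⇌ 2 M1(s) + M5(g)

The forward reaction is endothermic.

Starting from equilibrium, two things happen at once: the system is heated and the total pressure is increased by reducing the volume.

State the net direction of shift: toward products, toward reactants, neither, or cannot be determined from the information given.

cannot be determined

The forward reaction is endothermic. Raising T favours the endothermic direction — shift to the right.
Gas moles: reactants 0, products 1 (Δn_gas = +1). Compression shifts the system toward the side with fewer moles of gas — to the left.
The individual effects push in opposite directions; without quantitative information the net direction cannot be determined.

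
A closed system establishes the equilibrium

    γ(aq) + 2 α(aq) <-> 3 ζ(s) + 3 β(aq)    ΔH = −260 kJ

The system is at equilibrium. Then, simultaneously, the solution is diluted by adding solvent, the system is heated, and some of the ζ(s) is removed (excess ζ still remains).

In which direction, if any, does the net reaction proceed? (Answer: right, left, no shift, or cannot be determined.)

left

Dilution scales every aqueous concentration by the same factor. Δn_aq = 3 − 3 = 0, so Q is unchanged — no shift.
The forward reaction is exothermic. Raising T favours the endothermic direction — shift to the left.
ζ is a pure solid; its activity is 1 regardless of amount, so Q is unaffected — no shift from this change.
Only the nonzero effect(s) matter; the net shift is to the left.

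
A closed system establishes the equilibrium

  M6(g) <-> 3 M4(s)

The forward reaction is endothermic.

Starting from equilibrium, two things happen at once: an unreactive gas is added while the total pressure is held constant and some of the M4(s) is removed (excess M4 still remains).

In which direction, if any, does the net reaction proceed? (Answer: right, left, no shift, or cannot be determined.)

Adding inert gas at constant total pressure expands the volume and lowers every reacting partial pressure. With Δn_gas = 0 − 1 = -1, Q moves away from K toward the side with fewer gas moles, so the system shifts toward the side with more gas moles — to the left.
M4 is a pure solid; its activity is 1 regardless of amount, so Q is unaffected — no shift from this change.
Only the nonzero effect(s) matter; the net shift is to the left.

left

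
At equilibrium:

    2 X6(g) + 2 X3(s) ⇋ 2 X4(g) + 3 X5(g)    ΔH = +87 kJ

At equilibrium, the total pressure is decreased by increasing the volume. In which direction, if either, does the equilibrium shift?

right

Gas moles: reactants 2, products 5 (Δn_gas = +3). Expansion shifts the system toward the side with more moles of gas — to the right.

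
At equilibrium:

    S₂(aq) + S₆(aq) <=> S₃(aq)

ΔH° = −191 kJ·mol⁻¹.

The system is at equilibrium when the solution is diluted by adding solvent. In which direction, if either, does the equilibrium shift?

Dilution lowers every aqueous concentration by the same factor. Δn_aq = 1 − 2 = -1, so the system shifts toward the side with more dissolved moles — to the left.

left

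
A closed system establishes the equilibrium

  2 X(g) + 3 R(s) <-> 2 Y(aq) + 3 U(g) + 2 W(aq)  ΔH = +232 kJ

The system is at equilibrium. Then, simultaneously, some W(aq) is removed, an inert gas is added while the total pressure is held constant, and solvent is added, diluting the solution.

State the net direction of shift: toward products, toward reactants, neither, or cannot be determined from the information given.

right

Removing W (aq), a product, drives the reaction to the right.
Adding inert gas at constant total pressure expands the volume and lowers every reacting partial pressure. With Δn_gas = 3 − 2 = +1, Q moves away from K toward the side with fewer gas moles, so the system shifts toward the side with more gas moles — to the right.
Dilution lowers every aqueous concentration by the same factor. Δn_aq = 4 − 0 = +4, so the system shifts toward the side with more dissolved moles — to the right.
All effects act in the same direction — net shift to the right.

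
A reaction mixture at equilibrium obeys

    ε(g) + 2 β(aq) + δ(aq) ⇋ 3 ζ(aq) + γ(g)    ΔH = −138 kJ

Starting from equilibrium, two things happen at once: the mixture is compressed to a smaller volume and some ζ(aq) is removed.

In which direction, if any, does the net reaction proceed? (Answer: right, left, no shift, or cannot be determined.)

Gas moles: reactants 1, products 1. Δn_gas = 0, so a volume change leaves Q equal to K — no shift from this change.
Removing ζ (aq), a product, drives the reaction to the right.
Only the nonzero effect(s) matter; the net shift is to the right.

right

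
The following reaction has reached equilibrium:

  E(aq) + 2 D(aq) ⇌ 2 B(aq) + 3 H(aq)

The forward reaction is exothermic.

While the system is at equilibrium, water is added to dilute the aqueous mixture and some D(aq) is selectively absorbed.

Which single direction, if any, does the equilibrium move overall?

Dilution lowers every aqueous concentration by the same factor. Δn_aq = 5 − 3 = +2, so the system shifts toward the side with more dissolved moles — to the right.
Removing D (aq), a reactant, drives the reaction to the left.
The individual effects push in opposite directions; without quantitative information the net direction cannot be determined.

cannot be determined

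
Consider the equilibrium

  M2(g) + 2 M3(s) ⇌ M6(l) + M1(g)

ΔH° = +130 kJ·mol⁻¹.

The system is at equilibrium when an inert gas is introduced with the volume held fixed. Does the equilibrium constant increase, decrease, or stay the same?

unchanged

The equilibrium constant depends only on temperature. This perturbation changes neither the position of equilibrium nor K.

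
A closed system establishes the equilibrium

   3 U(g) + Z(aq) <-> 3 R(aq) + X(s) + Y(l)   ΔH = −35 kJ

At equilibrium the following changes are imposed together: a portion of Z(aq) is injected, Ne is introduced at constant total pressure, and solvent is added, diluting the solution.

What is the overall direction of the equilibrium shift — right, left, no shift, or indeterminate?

cannot be determined

Adding Z (aq), a reactant, drives the reaction to the right.
Adding inert gas at constant total pressure expands the volume and lowers every reacting partial pressure. With Δn_gas = 0 − 3 = -3, Q moves away from K toward the side with fewer gas moles, so the system shifts toward the side with more gas moles — to the left.
Dilution lowers every aqueous concentration by the same factor. Δn_aq = 3 − 1 = +2, so the system shifts toward the side with more dissolved moles — to the right.
The individual effects push in opposite directions; without quantitative information the net direction cannot be determined.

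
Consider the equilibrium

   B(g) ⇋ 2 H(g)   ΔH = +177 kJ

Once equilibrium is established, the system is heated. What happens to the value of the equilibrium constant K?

K depends on temperature via the van 't Hoff relation. The forward reaction is endothermic, so raising T increases K.

increases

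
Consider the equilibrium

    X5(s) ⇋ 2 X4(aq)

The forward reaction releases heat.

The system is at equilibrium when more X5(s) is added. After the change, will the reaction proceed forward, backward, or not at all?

no shift

X5 is a pure solid; its activity is 1 regardless of amount, so Q is unaffected — no shift from this change.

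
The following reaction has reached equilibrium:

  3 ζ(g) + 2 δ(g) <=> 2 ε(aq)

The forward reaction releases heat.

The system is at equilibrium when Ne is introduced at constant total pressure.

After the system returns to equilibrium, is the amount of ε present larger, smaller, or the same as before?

decreases

Adding inert gas at constant total pressure expands the volume and lowers every reacting partial pressure. With Δn_gas = 0 − 5 = -5, Q moves away from K toward the side with fewer gas moles, so the system shifts toward the side with more gas moles — to the left.
The net shift is to the left. ε is a product, so its amount decreases.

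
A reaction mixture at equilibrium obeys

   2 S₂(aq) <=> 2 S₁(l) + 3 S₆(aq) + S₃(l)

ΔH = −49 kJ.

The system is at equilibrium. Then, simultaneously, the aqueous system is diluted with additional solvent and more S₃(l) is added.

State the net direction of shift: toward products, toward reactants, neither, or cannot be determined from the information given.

right

Dilution lowers every aqueous concentration by the same factor. Δn_aq = 3 − 2 = +1, so the system shifts toward the side with more dissolved moles — to the right.
S₃ is a pure liquid; its activity is 1 regardless of amount, so Q is unaffected — no shift from this change.
Only the nonzero effect(s) matter; the net shift is to the right.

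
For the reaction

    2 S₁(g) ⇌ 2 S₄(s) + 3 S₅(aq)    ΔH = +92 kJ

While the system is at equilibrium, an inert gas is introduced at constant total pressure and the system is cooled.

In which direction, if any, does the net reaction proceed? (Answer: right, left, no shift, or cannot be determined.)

Adding inert gas at constant total pressure expands the volume and lowers every reacting partial pressure. With Δn_gas = 0 − 2 = -2, Q moves away from K toward the side with fewer gas moles, so the system shifts toward the side with more gas moles — to the left.
The forward reaction is endothermic. Lowering T favours the exothermic direction — shift to the left.
All effects act in the same direction — net shift to the left.

left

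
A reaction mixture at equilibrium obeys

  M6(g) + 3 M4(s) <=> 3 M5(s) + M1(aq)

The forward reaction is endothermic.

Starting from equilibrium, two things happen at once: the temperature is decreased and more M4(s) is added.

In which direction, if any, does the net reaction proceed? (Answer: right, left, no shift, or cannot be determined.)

left

The forward reaction is endothermic. Lowering T favours the exothermic direction — shift to the left.
M4 is a pure solid; its activity is 1 regardless of amount, so Q is unaffected — no shift from this change.
Only the nonzero effect(s) matter; the net shift is to the left.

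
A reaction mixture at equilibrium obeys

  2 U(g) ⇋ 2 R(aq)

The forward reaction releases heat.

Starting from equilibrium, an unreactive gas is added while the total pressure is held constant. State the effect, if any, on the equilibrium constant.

The equilibrium constant depends only on temperature. This perturbation may move the position of equilibrium, but since T is unchanged, K itself is unchanged.

unchanged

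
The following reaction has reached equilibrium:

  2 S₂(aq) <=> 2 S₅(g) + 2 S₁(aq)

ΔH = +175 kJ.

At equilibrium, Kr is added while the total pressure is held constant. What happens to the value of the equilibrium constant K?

unchanged

The equilibrium constant depends only on temperature. This perturbation may move the position of equilibrium, but since T is unchanged, K itself is unchanged.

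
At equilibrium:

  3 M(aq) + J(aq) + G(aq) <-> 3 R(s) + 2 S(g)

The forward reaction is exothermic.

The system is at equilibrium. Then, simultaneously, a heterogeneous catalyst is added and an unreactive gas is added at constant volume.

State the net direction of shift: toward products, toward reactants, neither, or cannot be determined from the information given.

no shift

A catalyst speeds both forward and reverse rates equally; it changes neither Q nor K — no shift from this change.
At constant volume, adding an inert gas leaves every reacting species' partial pressure unchanged, so Q is unchanged — no shift from this change.
None of the changes alters Q relative to K, so there is no net shift.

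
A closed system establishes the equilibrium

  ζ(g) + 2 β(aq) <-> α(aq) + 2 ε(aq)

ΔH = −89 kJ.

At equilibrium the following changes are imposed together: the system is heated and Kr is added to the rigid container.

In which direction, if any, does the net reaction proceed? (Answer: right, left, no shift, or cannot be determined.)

left

The forward reaction is exothermic. Raising T favours the endothermic direction — shift to the left.
At constant volume, adding an inert gas leaves every reacting species' partial pressure unchanged, so Q is unchanged — no shift from this change.
Only the nonzero effect(s) matter; the net shift is to the left.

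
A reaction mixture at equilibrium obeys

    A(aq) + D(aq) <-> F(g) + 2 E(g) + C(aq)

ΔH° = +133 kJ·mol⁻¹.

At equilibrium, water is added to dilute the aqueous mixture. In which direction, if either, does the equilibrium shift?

Dilution lowers every aqueous concentration by the same factor. Δn_aq = 1 − 2 = -1, so the system shifts toward the side with more dissolved moles — to the left.

left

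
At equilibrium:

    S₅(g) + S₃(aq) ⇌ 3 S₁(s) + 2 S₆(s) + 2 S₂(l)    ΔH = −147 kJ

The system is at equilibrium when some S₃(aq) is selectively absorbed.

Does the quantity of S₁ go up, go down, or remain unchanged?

Removing S₃ (aq), a reactant, drives the reaction to the left.
The net shift is to the left. S₁ is a product, so its amount decreases.

decreases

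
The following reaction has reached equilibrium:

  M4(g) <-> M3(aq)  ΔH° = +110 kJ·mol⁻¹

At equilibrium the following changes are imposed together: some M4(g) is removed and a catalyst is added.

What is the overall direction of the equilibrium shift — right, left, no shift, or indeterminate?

left

Removing M4 (g), a reactant, drives the reaction to the left.
A catalyst speeds both forward and reverse rates equally; it changes neither Q nor K — no shift from this change.
Only the nonzero effect(s) matter; the net shift is to the left.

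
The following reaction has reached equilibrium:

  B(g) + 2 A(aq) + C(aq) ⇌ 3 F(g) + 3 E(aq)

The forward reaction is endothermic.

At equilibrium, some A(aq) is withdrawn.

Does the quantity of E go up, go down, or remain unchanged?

Removing A (aq), a reactant, drives the reaction to the left.
The net shift is to the left. E is a product, so its amount decreases.

decreases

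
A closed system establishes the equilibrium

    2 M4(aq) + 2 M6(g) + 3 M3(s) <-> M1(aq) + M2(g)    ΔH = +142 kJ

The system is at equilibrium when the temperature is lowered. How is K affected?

K depends on temperature via the van 't Hoff relation. The forward reaction is endothermic, so lowering T decreases K.

decreases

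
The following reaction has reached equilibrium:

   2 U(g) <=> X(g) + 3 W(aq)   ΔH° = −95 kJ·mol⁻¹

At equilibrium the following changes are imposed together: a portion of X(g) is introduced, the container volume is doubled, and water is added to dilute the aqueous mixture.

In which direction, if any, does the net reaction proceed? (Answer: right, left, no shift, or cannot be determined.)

Adding X (g), a product, drives the reaction to the left.
Gas moles: reactants 2, products 1 (Δn_gas = -1). Expansion shifts the system toward the side with more moles of gas — to the left.
Dilution lowers every aqueous concentration by the same factor. Δn_aq = 3 − 0 = +3, so the system shifts toward the side with more dissolved moles — to the right.
The individual effects push in opposite directions; without quantitative information the net direction cannot be determined.

cannot be determined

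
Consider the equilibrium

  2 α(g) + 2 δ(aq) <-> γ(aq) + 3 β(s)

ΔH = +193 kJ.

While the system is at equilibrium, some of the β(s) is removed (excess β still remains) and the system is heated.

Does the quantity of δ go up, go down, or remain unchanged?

decreases

β is a pure solid; its activity is 1 regardless of amount, so Q is unaffected — no shift from this change.
The forward reaction is endothermic. Raising T favours the endothermic direction — shift to the right.
The net shift is to the right. δ is a reactant, so its amount decreases.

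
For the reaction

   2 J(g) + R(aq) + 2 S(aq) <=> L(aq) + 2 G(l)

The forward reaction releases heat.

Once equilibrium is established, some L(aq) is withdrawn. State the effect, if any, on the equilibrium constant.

The equilibrium constant depends only on temperature. This perturbation may move the position of equilibrium, but since T is unchanged, K itself is unchanged.

unchanged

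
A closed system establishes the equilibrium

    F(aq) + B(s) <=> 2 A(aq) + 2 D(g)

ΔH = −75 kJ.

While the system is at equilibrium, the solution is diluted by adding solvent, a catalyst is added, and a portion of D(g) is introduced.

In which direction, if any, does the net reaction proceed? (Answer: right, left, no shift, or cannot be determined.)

cannot be determined

Dilution lowers every aqueous concentration by the same factor. Δn_aq = 2 − 1 = +1, so the system shifts toward the side with more dissolved moles — to the right.
A catalyst speeds both forward and reverse rates equally; it changes neither Q nor K — no shift from this change.
Adding D (g), a product, drives the reaction to the left.
The individual effects push in opposite directions; without quantitative information the net direction cannot be determined.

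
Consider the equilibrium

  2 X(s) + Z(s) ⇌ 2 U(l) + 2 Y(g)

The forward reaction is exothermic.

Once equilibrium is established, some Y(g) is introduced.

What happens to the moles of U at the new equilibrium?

Adding Y (g), a product, drives the reaction to the left.
The net shift is to the left. U is a product, so its amount decreases.

decreases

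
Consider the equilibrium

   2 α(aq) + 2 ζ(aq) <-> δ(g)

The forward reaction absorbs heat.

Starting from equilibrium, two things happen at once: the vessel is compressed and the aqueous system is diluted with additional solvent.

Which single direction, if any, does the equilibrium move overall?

left

Gas moles: reactants 0, products 1 (Δn_gas = +1). Compression shifts the system toward the side with fewer moles of gas — to the left.
Dilution lowers every aqueous concentration by the same factor. Δn_aq = 0 − 4 = -4, so the system shifts toward the side with more dissolved moles — to the left.
All effects act in the same direction — net shift to the left.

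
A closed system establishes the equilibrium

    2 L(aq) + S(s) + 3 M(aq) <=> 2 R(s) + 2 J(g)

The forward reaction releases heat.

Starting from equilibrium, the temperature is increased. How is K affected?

decreases

K depends on temperature via the van 't Hoff relation. The forward reaction is exothermic, so raising T decreases K.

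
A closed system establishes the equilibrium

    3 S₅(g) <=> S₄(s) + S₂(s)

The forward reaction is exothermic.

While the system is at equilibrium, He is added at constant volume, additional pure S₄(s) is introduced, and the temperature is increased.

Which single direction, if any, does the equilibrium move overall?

left

At constant volume, adding an inert gas leaves every reacting species' partial pressure unchanged, so Q is unchanged — no shift from this change.
S₄ is a pure solid; its activity is 1 regardless of amount, so Q is unaffected — no shift from this change.
The forward reaction is exothermic. Raising T favours the endothermic direction — shift to the left.
Only the nonzero effect(s) matter; the net shift is to the left.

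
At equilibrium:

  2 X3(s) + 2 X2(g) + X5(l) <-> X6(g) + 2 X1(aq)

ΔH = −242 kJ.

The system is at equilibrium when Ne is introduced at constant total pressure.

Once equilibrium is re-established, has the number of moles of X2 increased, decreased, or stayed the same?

Adding inert gas at constant total pressure expands the volume and lowers every reacting partial pressure. With Δn_gas = 1 − 2 = -1, Q moves away from K toward the side with fewer gas moles, so the system shifts toward the side with more gas moles — to the left.
The net shift is to the left. X2 is a reactant, so its amount increases.

increases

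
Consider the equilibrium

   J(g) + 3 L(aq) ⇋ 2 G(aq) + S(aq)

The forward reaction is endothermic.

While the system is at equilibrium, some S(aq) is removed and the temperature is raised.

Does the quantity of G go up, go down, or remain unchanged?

increases

Removing S (aq), a product, drives the reaction to the right.
The forward reaction is endothermic. Raising T favours the endothermic direction — shift to the right.
The net shift is to the right. G is a product, so its amount increases.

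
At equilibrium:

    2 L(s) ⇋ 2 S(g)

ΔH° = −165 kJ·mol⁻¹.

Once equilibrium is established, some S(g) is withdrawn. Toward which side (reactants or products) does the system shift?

right

Removing S (g), a product, drives the reaction to the right.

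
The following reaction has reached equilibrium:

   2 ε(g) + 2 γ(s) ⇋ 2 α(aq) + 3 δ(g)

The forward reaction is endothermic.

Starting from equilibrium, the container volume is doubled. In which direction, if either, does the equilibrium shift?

Gas moles: reactants 2, products 3 (Δn_gas = +1). Expansion shifts the system toward the side with more moles of gas — to the right.

right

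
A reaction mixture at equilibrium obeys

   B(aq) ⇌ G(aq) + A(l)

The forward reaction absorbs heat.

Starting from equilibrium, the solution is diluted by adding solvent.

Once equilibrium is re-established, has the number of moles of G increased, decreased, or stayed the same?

Dilution scales every aqueous concentration by the same factor. Δn_aq = 1 − 1 = 0, so Q is unchanged — no shift.
No net shift occurs, so the amount of G is unchanged.

unchanged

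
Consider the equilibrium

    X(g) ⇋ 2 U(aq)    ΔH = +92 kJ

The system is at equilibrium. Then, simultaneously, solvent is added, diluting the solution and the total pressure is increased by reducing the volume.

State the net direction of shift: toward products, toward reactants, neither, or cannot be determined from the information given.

Dilution lowers every aqueous concentration by the same factor. Δn_aq = 2 − 0 = +2, so the system shifts toward the side with more dissolved moles — to the right.
Gas moles: reactants 1, products 0 (Δn_gas = -1). Compression shifts the system toward the side with fewer moles of gas — to the right.
All effects act in the same direction — net shift to the right.

right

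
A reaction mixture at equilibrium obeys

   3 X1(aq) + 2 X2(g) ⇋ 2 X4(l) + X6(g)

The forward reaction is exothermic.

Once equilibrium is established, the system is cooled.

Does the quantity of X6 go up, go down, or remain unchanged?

The forward reaction is exothermic. Lowering T favours the exothermic direction — shift to the right.
The net shift is to the right. X6 is a product, so its amount increases.

increases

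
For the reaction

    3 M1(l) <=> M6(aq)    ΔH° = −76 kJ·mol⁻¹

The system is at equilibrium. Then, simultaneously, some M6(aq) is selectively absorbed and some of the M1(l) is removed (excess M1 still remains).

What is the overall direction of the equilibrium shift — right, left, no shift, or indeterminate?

right

Removing M6 (aq), a product, drives the reaction to the right.
M1 is a pure liquid; its activity is 1 regardless of amount, so Q is unaffected — no shift from this change.
Only the nonzero effect(s) matter; the net shift is to the right.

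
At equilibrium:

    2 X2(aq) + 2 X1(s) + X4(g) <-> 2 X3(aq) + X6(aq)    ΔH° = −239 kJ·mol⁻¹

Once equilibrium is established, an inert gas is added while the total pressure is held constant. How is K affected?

The equilibrium constant depends only on temperature. This perturbation may move the position of equilibrium, but since T is unchanged, K itself is unchanged.

unchanged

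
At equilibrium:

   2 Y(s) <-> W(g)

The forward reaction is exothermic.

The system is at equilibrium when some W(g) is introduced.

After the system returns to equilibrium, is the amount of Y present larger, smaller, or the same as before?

Adding W (g), a product, drives the reaction to the left.
The net shift is to the left. Y is a reactant, so its amount increases.

increases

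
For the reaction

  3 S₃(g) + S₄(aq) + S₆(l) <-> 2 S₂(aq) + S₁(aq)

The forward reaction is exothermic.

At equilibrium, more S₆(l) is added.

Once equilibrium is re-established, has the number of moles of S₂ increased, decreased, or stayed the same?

unchanged

S₆ is a pure liquid; its activity is 1 regardless of amount, so Q is unaffected — no shift from this change.
No net shift occurs, so the amount of S₂ is unchanged.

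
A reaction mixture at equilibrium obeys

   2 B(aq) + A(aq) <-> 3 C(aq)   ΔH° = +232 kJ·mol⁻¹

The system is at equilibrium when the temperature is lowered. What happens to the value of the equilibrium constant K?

K depends on temperature via the van 't Hoff relation. The forward reaction is endothermic, so lowering T decreases K.

decreases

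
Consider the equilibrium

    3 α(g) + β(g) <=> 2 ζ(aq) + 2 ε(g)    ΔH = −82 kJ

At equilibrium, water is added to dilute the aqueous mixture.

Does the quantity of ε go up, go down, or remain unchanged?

Dilution lowers every aqueous concentration by the same factor. Δn_aq = 2 − 0 = +2, so the system shifts toward the side with more dissolved moles — to the right.
The net shift is to the right. ε is a product, so its amount increases.

increases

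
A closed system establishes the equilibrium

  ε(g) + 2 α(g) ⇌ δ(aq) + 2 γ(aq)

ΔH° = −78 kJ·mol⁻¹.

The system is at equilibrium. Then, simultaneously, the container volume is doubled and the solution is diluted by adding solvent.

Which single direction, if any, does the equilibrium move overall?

cannot be determined

Gas moles: reactants 3, products 0 (Δn_gas = -3). Expansion shifts the system toward the side with more moles of gas — to the left.
Dilution lowers every aqueous concentration by the same factor. Δn_aq = 3 − 0 = +3, so the system shifts toward the side with more dissolved moles — to the right.
The individual effects push in opposite directions; without quantitative information the net direction cannot be determined.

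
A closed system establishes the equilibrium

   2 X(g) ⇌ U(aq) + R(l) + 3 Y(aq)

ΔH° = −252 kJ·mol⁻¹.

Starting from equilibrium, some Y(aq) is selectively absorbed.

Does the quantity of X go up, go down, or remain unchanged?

Removing Y (aq), a product, drives the reaction to the right.
The net shift is to the right. X is a reactant, so its amount decreases.

decreases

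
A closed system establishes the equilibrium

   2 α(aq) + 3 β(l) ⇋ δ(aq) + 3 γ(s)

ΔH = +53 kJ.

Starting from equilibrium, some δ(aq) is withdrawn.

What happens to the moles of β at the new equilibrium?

Removing δ (aq), a product, drives the reaction to the right.
The net shift is to the right. β is a reactant, so its amount decreases.

decreases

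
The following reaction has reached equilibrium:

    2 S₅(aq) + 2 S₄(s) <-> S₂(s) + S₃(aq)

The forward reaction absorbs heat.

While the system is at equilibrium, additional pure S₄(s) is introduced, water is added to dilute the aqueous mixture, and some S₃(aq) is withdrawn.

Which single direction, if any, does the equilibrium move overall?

S₄ is a pure solid; its activity is 1 regardless of amount, so Q is unaffected — no shift from this change.
Dilution lowers every aqueous concentration by the same factor. Δn_aq = 1 − 2 = -1, so the system shifts toward the side with more dissolved moles — to the left.
Removing S₃ (aq), a product, drives the reaction to the right.
The individual effects push in opposite directions; without quantitative information the net direction cannot be determined.

cannot be determined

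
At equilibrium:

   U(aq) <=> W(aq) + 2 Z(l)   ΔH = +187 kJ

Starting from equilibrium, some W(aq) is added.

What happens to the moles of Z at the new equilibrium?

Adding W (aq), a product, drives the reaction to the left.
The net shift is to the left. Z is a product, so its amount decreases.

decreases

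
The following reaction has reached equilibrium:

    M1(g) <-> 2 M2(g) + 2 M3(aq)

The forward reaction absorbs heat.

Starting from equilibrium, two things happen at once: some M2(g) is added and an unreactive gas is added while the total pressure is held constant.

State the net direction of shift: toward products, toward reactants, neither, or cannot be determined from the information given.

cannot be determined

Adding M2 (g), a product, drives the reaction to the left.
Adding inert gas at constant total pressure expands the volume and lowers every reacting partial pressure. With Δn_gas = 2 − 1 = +1, Q moves away from K toward the side with fewer gas moles, so the system shifts toward the side with more gas moles — to the right.
The individual effects push in opposite directions; without quantitative information the net direction cannot be determined.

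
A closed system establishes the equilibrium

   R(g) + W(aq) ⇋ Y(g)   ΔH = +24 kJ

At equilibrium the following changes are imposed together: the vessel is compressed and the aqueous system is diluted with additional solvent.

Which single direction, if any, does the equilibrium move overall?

left

Gas moles: reactants 1, products 1. Δn_gas = 0, so a volume change leaves Q equal to K — no shift from this change.
Dilution lowers every aqueous concentration by the same factor. Δn_aq = 0 − 1 = -1, so the system shifts toward the side with more dissolved moles — to the left.
Only the nonzero effect(s) matter; the net shift is to the left.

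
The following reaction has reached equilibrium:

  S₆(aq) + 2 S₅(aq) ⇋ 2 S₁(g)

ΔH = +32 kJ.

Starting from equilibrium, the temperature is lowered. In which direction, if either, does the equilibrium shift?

The forward reaction is endothermic. Lowering T favours the exothermic direction — shift to the left.

left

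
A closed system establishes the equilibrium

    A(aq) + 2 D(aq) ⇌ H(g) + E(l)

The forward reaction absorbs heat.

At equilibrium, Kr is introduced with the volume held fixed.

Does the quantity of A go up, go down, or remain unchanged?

At constant volume, adding an inert gas leaves every reacting species' partial pressure unchanged, so Q is unchanged — no shift from this change.
No net shift occurs, so the amount of A is unchanged.

unchanged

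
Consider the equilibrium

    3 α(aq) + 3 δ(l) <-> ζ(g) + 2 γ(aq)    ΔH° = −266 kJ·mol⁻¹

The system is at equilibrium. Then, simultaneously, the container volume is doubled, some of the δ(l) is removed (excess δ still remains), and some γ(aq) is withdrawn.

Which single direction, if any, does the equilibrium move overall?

Gas moles: reactants 0, products 1 (Δn_gas = +1). Expansion shifts the system toward the side with more moles of gas — to the right.
δ is a pure liquid; its activity is 1 regardless of amount, so Q is unaffected — no shift from this change.
Removing γ (aq), a product, drives the reaction to the right.
Only the nonzero effect(s) matter; the net shift is to the right.

right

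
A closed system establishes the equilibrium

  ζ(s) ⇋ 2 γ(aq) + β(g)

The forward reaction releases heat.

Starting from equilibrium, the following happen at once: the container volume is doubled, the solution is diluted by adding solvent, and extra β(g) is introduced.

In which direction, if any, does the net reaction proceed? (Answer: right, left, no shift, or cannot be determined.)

Gas moles: reactants 0, products 1 (Δn_gas = +1). Expansion shifts the system toward the side with more moles of gas — to the right.
Dilution lowers every aqueous concentration by the same factor. Δn_aq = 2 − 0 = +2, so the system shifts toward the side with more dissolved moles — to the right.
Adding β (g), a product, drives the reaction to the left.
The individual effects push in opposite directions; without quantitative information the net direction cannot be determined.

cannot be determined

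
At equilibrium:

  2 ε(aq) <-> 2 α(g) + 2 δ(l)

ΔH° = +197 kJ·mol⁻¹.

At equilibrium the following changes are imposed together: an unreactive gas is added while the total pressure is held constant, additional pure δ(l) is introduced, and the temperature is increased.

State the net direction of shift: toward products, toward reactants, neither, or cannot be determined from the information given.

Adding inert gas at constant total pressure expands the volume and lowers every reacting partial pressure. With Δn_gas = 2 − 0 = +2, Q moves away from K toward the side with fewer gas moles, so the system shifts toward the side with more gas moles — to the right.
δ is a pure liquid; its activity is 1 regardless of amount, so Q is unaffected — no shift from this change.
The forward reaction is endothermic. Raising T favours the endothermic direction — shift to the right.
Only the nonzero effect(s) matter; the net shift is to the right.

right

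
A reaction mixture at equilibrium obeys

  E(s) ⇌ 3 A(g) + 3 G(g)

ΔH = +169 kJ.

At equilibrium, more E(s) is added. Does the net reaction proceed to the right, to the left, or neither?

E is a pure solid; its activity is 1 regardless of amount, so Q is unaffected — no shift from this change.

no shift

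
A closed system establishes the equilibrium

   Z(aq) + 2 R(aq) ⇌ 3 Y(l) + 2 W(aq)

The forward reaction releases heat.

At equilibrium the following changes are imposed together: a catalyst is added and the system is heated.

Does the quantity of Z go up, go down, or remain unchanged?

increases

A catalyst speeds both forward and reverse rates equally; it changes neither Q nor K — no shift from this change.
The forward reaction is exothermic. Raising T favours the endothermic direction — shift to the left.
The net shift is to the left. Z is a reactant, so its amount increases.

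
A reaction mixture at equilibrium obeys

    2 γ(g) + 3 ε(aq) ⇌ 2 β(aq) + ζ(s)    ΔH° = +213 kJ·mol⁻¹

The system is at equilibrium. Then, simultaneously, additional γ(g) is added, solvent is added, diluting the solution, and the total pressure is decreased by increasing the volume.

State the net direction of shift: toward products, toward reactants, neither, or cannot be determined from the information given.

Adding γ (g), a reactant, drives the reaction to the right.
Dilution lowers every aqueous concentration by the same factor. Δn_aq = 2 − 3 = -1, so the system shifts toward the side with more dissolved moles — to the left.
Gas moles: reactants 2, products 0 (Δn_gas = -2). Expansion shifts the system toward the side with more moles of gas — to the left.
The individual effects push in opposite directions; without quantitative information the net direction cannot be determined.

cannot be determined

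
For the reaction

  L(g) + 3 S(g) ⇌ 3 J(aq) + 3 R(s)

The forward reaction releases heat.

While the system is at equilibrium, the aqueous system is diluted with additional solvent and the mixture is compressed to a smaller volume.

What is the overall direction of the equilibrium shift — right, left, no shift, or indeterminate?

right

Dilution lowers every aqueous concentration by the same factor. Δn_aq = 3 − 0 = +3, so the system shifts toward the side with more dissolved moles — to the right.
Gas moles: reactants 4, products 0 (Δn_gas = -4). Compression shifts the system toward the side with fewer moles of gas — to the right.
All effects act in the same direction — net shift to the right.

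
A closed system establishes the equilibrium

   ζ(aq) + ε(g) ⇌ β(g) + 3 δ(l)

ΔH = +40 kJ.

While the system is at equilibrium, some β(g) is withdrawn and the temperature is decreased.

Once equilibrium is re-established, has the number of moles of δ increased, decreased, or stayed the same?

Removing β (g), a product, drives the reaction to the right.
The forward reaction is endothermic. Lowering T favours the exothermic direction — shift to the left.
The two effects oppose each other, so the net shift — and hence the change in δ — cannot be determined from the given information.

cannot be determined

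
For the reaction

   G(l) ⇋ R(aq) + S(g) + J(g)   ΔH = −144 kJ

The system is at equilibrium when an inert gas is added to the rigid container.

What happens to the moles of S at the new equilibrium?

unchanged

At constant volume, adding an inert gas leaves every reacting species' partial pressure unchanged, so Q is unchanged — no shift from this change.
No net shift occurs, so the amount of S is unchanged.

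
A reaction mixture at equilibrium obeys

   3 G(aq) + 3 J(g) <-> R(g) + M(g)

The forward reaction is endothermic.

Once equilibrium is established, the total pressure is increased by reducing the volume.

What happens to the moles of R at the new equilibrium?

increases

Gas moles: reactants 3, products 2 (Δn_gas = -1). Compression shifts the system toward the side with fewer moles of gas — to the right.
The net shift is to the right. R is a product, so its amount increases.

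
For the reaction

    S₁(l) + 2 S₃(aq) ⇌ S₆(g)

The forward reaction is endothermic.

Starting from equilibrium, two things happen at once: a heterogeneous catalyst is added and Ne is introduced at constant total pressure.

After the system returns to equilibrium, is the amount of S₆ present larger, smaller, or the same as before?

A catalyst speeds both forward and reverse rates equally; it changes neither Q nor K — no shift from this change.
Adding inert gas at constant total pressure expands the volume and lowers every reacting partial pressure. With Δn_gas = 1 − 0 = +1, Q moves away from K toward the side with fewer gas moles, so the system shifts toward the side with more gas moles — to the right.
The net shift is to the right. S₆ is a product, so its amount increases.

increases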